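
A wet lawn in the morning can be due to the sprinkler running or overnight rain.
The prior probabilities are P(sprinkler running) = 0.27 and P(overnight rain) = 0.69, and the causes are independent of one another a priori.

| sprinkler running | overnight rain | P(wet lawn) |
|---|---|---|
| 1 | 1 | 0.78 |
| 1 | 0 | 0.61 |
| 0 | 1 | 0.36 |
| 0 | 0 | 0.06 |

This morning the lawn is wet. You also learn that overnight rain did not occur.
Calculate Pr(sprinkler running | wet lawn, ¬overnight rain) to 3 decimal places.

Pr(sprinkler running | wet lawn, ¬overnight rain) ≈ 0.790

Weight on sprinkler running=true, given the evidence: 0.61*0.27 = 0.164700
Denominator P(wet lawn | ¬overnight rain): 0.06*0.73 + 0.61*0.27 = 0.208500
P(sprinkler running | wet lawn, ¬overnight rain) = 0.164700/0.208500 ≈ 0.790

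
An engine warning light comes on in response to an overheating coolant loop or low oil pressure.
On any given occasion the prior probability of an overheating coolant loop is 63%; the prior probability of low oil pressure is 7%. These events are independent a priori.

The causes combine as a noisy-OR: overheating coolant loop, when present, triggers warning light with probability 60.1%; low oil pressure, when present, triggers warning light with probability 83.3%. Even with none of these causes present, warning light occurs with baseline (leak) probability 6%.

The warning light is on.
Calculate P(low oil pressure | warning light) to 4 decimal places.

P(low oil pressure | warning light) ≈ 0.1404

Under noisy-OR, P(warning light | causes) = 1 − (1−0.06)·∏(1−qᵢ) over the active causes.
P(warning light) = 0.06×0.37×0.93 + 0.84302×0.37×0.07 + 0.62494×0.63×0.93 + 0.937365×0.63×0.07 = 0.020646 + 0.021834 + 0.366152 + 0.041338 = 0.449970
The low oil pressure-present share is 0.021834 + 0.041338 = 0.063172.
P(low oil pressure | warning light) = 0.063172 / 0.449970 ≈ 0.1404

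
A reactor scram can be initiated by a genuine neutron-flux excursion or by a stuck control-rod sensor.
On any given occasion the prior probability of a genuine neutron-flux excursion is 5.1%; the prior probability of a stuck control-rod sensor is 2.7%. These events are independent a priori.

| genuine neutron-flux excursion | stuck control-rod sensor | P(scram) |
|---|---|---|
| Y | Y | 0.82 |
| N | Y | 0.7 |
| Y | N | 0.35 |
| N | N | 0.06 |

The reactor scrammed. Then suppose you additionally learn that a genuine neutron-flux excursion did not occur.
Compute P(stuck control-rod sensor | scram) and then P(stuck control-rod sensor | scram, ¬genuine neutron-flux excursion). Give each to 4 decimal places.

P(stuck control-rod sensor | scram) ≈ 0.2076; P(stuck control-rod sensor | scram, ¬genuine neutron-flux excursion) ≈ 0.2446

P(scram) = 0.06×0.949×0.973 + 0.7×0.949×0.027 + 0.35×0.051×0.973 + 0.82×0.051×0.027 = 0.055403 + 0.017936 + 0.017368 + 0.001129 = 0.091836
Restricting to configurations with stuck control-rod sensor present: 0.017936 + 0.001129 = 0.019065.
So P(stuck control-rod sensor | scram) = 0.019065/0.091836 ≈ 0.2076.

Now condition on the additional information:
Sum P(scram|·) weighted by the priors over both values of stuck control-rod sensor:
  P(scram | ¬genuine neutron-flux excursion) = 0.06*0.973 + 0.7*0.027
        = 0.058380 + 0.018900 = 0.077280
Configurations with stuck control-rod sensor contribute 0.018900, so
  P(stuck control-rod sensor | scram, ¬genuine neutron-flux excursion) = 0.018900 / 0.077280 ≈ 0.2446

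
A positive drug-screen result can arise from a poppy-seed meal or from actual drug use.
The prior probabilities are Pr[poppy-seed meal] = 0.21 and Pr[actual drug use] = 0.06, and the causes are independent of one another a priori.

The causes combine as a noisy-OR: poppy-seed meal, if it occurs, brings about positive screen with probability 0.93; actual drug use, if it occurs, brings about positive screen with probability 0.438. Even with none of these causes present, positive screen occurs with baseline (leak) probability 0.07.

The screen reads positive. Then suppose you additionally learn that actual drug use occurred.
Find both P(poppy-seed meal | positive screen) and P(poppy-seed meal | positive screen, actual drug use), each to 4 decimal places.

Under noisy-OR, P(positive screen | causes) = 1 − (1−0.07)·∏(1−qᵢ) over the active causes.
P(positive screen) = 0.07*0.79*0.94 + 0.47734*0.79*0.06 + 0.9349*0.21*0.94 + 0.963414*0.21*0.06 = 0.051982 + 0.022626 + 0.184549 + 0.012139 = 0.271296
The poppy-seed meal-present share is 0.184549 + 0.012139 = 0.196688.
So P(poppy-seed meal | positive screen) = 0.196688/0.271296 ≈ 0.7250.

Now also conditioning on actual drug use=true:
P(positive screen | actual drug use) = 0.47734×0.79 + 0.963414×0.21 = 0.377099 + 0.202317 = 0.579416
Of this, 0.202317 comes from 0.963414×0.21 (the poppy-seed meal=true cases).
Hence the posterior is 0.202317/0.579416 ≈ 0.3492.
— actual drug use explains away the evidence for poppy-seed meal.

P(poppy-seed meal | positive screen) ≈ 0.7250; P(poppy-seed meal | positive screen, actual drug use) ≈ 0.3492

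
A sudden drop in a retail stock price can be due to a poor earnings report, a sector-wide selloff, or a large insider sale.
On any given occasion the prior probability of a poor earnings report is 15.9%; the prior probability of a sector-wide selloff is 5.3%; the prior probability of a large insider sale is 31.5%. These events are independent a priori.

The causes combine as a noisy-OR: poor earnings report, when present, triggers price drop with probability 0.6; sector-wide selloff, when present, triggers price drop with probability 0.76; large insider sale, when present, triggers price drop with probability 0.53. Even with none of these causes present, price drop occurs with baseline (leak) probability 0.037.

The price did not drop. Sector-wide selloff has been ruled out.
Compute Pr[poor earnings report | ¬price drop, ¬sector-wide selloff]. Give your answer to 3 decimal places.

Pr[poor earnings report | ¬price drop, ¬sector-wide selloff] ≈ 0.070

Under noisy-OR, P(price drop | causes) = 1 − (1−0.037)·∏(1−qᵢ) over the active causes.
P(¬price drop | ¬sector-wide selloff) = 0.963·0.841·0.685 + 0.45261·0.841·0.315 + 0.3852·0.159·0.685 + 0.181044·0.159·0.315 = 0.554770 + 0.119903 + 0.041954 + 0.009068 = 0.725695
The poor earnings report-present share is 0.041954 + 0.009068 = 0.051022.
So P(poor earnings report | ¬price drop, ¬sector-wide selloff) = 0.051022/0.725695 ≈ 0.070.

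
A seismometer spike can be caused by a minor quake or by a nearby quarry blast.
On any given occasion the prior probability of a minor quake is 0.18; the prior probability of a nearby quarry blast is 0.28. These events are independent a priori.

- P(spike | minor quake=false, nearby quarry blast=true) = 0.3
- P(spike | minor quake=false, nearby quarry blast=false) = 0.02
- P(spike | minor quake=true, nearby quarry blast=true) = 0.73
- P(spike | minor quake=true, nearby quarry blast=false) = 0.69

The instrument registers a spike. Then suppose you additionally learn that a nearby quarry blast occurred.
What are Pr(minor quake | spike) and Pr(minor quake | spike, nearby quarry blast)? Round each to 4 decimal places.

Pr(minor quake | spike) ≈ 0.6100; Pr(minor quake | spike, nearby quarry blast) ≈ 0.3482

P(spike) = 0.02·0.82·0.72 + 0.3·0.82·0.28 + 0.69·0.18·0.72 + 0.73·0.18·0.28 = 0.011808 + 0.068880 + 0.089424 + 0.036792 = 0.206904
Restricting to configurations with minor quake present: 0.089424 + 0.036792 = 0.126216.
Hence the posterior is 0.126216/0.206904 ≈ 0.6100.

Now condition on the additional information:
Numerator (weight on configurations with minor quake): 0.73*0.18 = 0.131400
Normalizer over all consistent configurations: 0.3*0.82 + 0.73*0.18 = 0.377400
P(minor quake | spike, nearby quarry blast) = 0.131400/0.377400 ≈ 0.3482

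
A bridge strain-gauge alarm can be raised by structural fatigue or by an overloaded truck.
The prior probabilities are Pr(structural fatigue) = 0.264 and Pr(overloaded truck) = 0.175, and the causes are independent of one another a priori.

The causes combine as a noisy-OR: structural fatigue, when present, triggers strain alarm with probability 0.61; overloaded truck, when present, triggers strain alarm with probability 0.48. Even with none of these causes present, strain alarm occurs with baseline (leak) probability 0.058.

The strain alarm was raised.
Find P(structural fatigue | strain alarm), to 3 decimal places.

Under noisy-OR, P(strain alarm | causes) = 1 − (1−0.058)·∏(1−qᵢ) over the active causes.
Numerator (weight on configurations with structural fatigue): 0.137785 + 0.037374 = 0.175159
Normalizer over all consistent configurations: 0.058*0.736*0.825 + 0.51016*0.736*0.175 + 0.63262*0.264*0.825 + 0.808962*0.264*0.175 = 0.276086
P(structural fatigue | strain alarm) = 0.175159/0.276086 ≈ 0.634

P(structural fatigue | strain alarm) ≈ 0.634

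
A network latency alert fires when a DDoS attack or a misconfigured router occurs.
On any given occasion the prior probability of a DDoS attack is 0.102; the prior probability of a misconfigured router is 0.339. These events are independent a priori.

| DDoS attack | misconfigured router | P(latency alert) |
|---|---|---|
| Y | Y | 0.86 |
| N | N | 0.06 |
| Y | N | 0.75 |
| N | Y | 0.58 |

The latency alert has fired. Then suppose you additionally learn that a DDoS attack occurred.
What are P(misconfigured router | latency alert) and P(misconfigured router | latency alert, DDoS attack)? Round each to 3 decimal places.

P(misconfigured router | latency alert) ≈ 0.705; P(misconfigured router | latency alert, DDoS attack) ≈ 0.370

For the numerator, keep only misconfigured router=true terms: 0.176565 + 0.029737 = 0.206302
Denominator P(latency alert): 0.06·0.898·0.661 + 0.58·0.898·0.339 + 0.75·0.102·0.661 + 0.86·0.102·0.339 = 0.292484
P(misconfigured router | latency alert) = 0.206302/0.292484 ≈ 0.705

With the extra evidence:
P(latency alert | DDoS attack) = 0.75*0.661 + 0.86*0.339 = 0.495750 + 0.291540 = 0.787290
The misconfigured router-present share is 0.86*0.339 = 0.291540.
Hence the posterior is 0.291540/0.787290 ≈ 0.370.
This is intercausal reasoning (explaining away): once DDoS attack accounts for the latency alert, misconfigured router becomes less likely.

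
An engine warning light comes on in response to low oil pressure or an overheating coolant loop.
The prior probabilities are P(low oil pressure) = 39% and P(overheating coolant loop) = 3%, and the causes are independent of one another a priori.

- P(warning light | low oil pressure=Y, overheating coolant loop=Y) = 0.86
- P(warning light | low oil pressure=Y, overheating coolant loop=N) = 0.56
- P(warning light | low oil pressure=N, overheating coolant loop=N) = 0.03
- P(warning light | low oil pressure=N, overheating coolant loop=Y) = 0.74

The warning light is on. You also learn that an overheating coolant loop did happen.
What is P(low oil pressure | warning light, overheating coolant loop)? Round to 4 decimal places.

P(low oil pressure | warning light, overheating coolant loop) ≈ 0.4263

Sum P(warning light|·) weighted by the priors over both values of low oil pressure:
  P(warning light | overheating coolant loop) = 0.74·0.61 + 0.86·0.39
        = 0.451400 + 0.335400 = 0.786800
Keeping only the low oil pressure-present terms gives 0.335400, so
  P(low oil pressure | warning light, overheating coolant loop) = 0.335400 / 0.786800 ≈ 0.4263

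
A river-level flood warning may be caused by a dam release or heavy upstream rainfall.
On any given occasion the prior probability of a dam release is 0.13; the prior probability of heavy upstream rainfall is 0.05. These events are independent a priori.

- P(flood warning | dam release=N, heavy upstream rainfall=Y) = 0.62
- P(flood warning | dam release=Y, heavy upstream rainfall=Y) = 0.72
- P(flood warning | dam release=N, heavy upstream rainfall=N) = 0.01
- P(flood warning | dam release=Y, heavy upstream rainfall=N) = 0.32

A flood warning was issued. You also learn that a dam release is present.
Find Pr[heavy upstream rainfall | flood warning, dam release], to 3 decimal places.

P(flood warning | dam release) = 0.32*0.95 + 0.72*0.05 = 0.304000 + 0.036000 = 0.340000
Of this, 0.036000 comes from 0.72*0.05 (the heavy upstream rainfall=true cases).
P(heavy upstream rainfall | flood warning, dam release) = 0.036000 / 0.340000 ≈ 0.106

Pr[heavy upstream rainfall | flood warning, dam release] ≈ 0.106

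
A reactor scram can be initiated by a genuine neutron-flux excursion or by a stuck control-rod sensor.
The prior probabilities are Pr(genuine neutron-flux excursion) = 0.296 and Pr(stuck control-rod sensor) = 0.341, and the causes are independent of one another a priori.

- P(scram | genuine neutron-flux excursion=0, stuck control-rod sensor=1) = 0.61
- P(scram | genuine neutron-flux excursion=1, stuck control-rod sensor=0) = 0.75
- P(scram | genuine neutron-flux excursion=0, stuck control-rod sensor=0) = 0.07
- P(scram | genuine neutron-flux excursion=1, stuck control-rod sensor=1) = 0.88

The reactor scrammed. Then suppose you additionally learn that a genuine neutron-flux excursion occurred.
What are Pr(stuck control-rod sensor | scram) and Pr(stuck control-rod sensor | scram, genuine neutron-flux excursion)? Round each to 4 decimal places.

Pr(stuck control-rod sensor | scram) ≈ 0.5682; Pr(stuck control-rod sensor | scram, genuine neutron-flux excursion) ≈ 0.3778

By total probability over the 4 (genuine neutron-flux excursion, stuck control-rod sensor) configurations:
  P(scram) = 0.07×0.704×0.659 + 0.61×0.704×0.341 + 0.75×0.296×0.659 + 0.88×0.296×0.341
        = 0.032476 + 0.146439 + 0.146298 + 0.088824 = 0.414037
The terms with stuck control-rod sensor present sum to 0.235263, so
  P(stuck control-rod sensor | scram) = 0.235263 / 0.414037 ≈ 0.5682

Now condition on the additional information:
By total probability over both values of stuck control-rod sensor:
  P(scram | genuine neutron-flux excursion) = 0.75×0.659 + 0.88×0.341
        = 0.494250 + 0.300080 = 0.794330
Keeping only the stuck control-rod sensor-present terms gives 0.300080, so
  P(stuck control-rod sensor | scram, genuine neutron-flux excursion) = 0.300080 / 0.794330 ≈ 0.3778
— genuine neutron-flux excursion explains away the evidence for stuck control-rod sensor.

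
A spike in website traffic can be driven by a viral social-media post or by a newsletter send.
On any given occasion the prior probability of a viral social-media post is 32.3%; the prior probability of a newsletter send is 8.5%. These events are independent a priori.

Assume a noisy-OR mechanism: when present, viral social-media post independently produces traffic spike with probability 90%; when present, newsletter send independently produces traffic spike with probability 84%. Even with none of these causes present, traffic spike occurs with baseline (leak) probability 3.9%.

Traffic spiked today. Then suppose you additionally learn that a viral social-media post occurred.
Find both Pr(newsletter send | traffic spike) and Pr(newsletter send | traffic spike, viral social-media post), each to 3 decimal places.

Under noisy-OR, P(traffic spike | causes) = 1 − (1−0.039)·∏(1−qᵢ) over the active causes.
For the numerator, keep only newsletter send=true terms: 0.048697 + 0.027033 = 0.075730
Normalizer over all consistent configurations: 0.039·0.677·0.915 + 0.84624·0.677·0.085 + 0.9039·0.323·0.915 + 0.984624·0.323·0.085 = 0.367032
P(newsletter send | traffic spike) = 0.075730/0.367032 ≈ 0.206

Now condition on the additional information:
Enumerate both values of newsletter send and weight by the priors:
  P(traffic spike | viral social-media post) = 0.9039*0.915 + 0.984624*0.085
        = 0.827069 + 0.083693 = 0.910762
The terms with newsletter send present sum to 0.083693, so
  P(newsletter send | traffic spike, viral social-media post) = 0.083693 / 0.910762 ≈ 0.092

Pr(newsletter send | traffic spike) ≈ 0.206; Pr(newsletter send | traffic spike, viral social-media post) ≈ 0.092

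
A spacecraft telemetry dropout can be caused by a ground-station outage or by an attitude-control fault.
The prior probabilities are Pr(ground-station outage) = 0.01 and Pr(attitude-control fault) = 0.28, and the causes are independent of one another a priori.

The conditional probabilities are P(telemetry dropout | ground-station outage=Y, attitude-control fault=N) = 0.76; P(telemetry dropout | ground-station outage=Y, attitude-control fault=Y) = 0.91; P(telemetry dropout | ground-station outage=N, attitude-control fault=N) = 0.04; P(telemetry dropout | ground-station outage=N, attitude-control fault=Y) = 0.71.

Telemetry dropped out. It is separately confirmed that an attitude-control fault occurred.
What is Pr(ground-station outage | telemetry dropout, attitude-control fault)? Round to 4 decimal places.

Enumerate both values of ground-station outage and weight by the priors:
  P(telemetry dropout | attitude-control fault) = 0.71*0.99 + 0.91*0.01
        = 0.702900 + 0.009100 = 0.712000
Keeping only the ground-station outage-present terms gives 0.009100, so
  P(ground-station outage | telemetry dropout, attitude-control fault) = 0.009100 / 0.712000 ≈ 0.0128

Pr(ground-station outage | telemetry dropout, attitude-control fault) ≈ 0.0128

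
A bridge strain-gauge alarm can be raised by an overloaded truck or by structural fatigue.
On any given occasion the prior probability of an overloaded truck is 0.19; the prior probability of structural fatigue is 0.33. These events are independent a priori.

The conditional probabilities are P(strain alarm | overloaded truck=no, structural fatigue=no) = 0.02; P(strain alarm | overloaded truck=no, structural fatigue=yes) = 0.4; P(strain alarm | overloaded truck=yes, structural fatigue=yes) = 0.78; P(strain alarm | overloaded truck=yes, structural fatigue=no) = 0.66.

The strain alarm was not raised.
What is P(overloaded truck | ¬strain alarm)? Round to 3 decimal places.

Enumerate the 4 (overloaded truck, structural fatigue) configurations and weight by the priors:
  P(¬strain alarm) = 0.98·0.81·0.67 + 0.6·0.81·0.33 + 0.34·0.19·0.67 + 0.22·0.19·0.33
        = 0.531846 + 0.160380 + 0.043282 + 0.013794 = 0.749302
The terms with overloaded truck present sum to 0.057076, so
  P(overloaded truck | ¬strain alarm) = 0.057076 / 0.749302 ≈ 0.076

P(overloaded truck | ¬strain alarm) ≈ 0.076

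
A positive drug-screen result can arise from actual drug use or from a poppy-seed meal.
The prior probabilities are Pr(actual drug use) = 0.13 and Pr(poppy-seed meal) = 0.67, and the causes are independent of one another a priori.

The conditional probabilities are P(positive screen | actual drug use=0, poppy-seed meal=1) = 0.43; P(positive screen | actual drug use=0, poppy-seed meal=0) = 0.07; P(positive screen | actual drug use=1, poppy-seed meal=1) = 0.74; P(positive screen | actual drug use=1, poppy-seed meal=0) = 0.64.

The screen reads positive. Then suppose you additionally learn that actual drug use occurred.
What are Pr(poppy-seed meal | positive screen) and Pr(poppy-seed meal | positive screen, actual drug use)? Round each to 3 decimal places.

P(positive screen) = 0.07×0.87×0.33 + 0.43×0.87×0.67 + 0.64×0.13×0.33 + 0.74×0.13×0.67 = 0.020097 + 0.250647 + 0.027456 + 0.064454 = 0.362654
Restricting to configurations with poppy-seed meal present: 0.250647 + 0.064454 = 0.315101.
So P(poppy-seed meal | positive screen) = 0.315101/0.362654 ≈ 0.869.

Now also conditioning on actual drug use=true:
By total probability over both values of poppy-seed meal:
  P(positive screen | actual drug use) = 0.64*0.33 + 0.74*0.67
        = 0.211200 + 0.495800 = 0.707000
Keeping only the poppy-seed meal-present terms gives 0.495800, so
  P(poppy-seed meal | positive screen, actual drug use) = 0.495800 / 0.707000 ≈ 0.701
The drop from 0.869 to 0.701 is the explaining-away (discounting) effect.

Pr(poppy-seed meal | positive screen) ≈ 0.869; Pr(poppy-seed meal | positive screen, actual drug use) ≈ 0.701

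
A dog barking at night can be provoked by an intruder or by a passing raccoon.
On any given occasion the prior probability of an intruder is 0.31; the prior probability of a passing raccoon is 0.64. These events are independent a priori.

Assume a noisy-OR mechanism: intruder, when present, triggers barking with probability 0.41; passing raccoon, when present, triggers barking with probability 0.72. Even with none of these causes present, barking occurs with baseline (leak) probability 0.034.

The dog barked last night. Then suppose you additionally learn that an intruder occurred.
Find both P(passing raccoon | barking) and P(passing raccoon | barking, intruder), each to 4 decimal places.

Under noisy-OR, P(barking | causes) = 1 − (1−0.034)·∏(1−qᵢ) over the active causes.
P(barking) = 0.034·0.69·0.36 + 0.72952·0.69·0.64 + 0.43006·0.31·0.36 + 0.840417·0.31·0.64 = 0.008446 + 0.322156 + 0.047995 + 0.166739 = 0.545336
Of this, 0.488895 comes from 0.322156 + 0.166739 (the passing raccoon=true cases).
P(passing raccoon | barking) = 0.488895 / 0.545336 ≈ 0.8965

Now also conditioning on intruder=true:
Enumerate both values of passing raccoon and weight by the priors:
  P(barking | intruder) = 0.43006·0.36 + 0.840417·0.64
        = 0.154822 + 0.537867 = 0.692689
The terms with passing raccoon present sum to 0.537867, so
  P(passing raccoon | barking, intruder) = 0.537867 / 0.692689 ≈ 0.7765
This is intercausal reasoning (explaining away): once intruder accounts for the barking, passing raccoon becomes less likely.

P(passing raccoon | barking) ≈ 0.8965; P(passing raccoon | barking, intruder) ≈ 0.7765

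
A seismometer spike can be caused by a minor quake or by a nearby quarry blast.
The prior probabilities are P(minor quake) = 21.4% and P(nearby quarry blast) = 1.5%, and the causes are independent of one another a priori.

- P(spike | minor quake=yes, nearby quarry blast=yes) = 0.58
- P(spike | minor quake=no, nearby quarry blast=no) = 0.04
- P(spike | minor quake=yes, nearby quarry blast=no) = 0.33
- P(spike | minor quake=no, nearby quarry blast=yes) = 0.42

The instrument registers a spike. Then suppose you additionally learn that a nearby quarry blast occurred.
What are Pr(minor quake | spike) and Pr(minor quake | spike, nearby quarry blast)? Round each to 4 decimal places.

Weight on minor quake=true, given the evidence: 0.069561 + 0.001862 = 0.071423
The normalizing constant is 0.04·0.786·0.985 + 0.42·0.786·0.015 + 0.33·0.214·0.985 + 0.58·0.214·0.015 = 0.107343
P(minor quake | spike) = 0.071423/0.107343 ≈ 0.6654

With the extra evidence:
P(spike | nearby quarry blast) = 0.42*0.786 + 0.58*0.214 = 0.330120 + 0.124120 = 0.454240
The minor quake-present share is 0.58*0.214 = 0.124120.
So P(minor quake | spike, nearby quarry blast) = 0.124120/0.454240 ≈ 0.2732.

Pr(minor quake | spike) ≈ 0.6654; Pr(minor quake | spike, nearby quarry blast) ≈ 0.2732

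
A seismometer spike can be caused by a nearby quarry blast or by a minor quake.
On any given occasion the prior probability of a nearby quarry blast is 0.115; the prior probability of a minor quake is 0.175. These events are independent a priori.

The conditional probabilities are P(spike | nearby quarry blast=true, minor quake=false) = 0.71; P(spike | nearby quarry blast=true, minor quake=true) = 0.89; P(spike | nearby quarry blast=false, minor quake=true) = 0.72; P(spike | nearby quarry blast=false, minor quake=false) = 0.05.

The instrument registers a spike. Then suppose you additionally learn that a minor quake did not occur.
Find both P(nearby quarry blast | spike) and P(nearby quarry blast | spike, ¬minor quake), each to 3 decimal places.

P(nearby quarry blast | spike) ≈ 0.366; P(nearby quarry blast | spike, ¬minor quake) ≈ 0.649

Enumerate the 4 (nearby quarry blast, minor quake) configurations and weight by the priors:
  P(spike) = 0.05·0.885·0.825 + 0.72·0.885·0.175 + 0.71·0.115·0.825 + 0.89·0.115·0.175
        = 0.036506 + 0.111510 + 0.067361 + 0.017911 = 0.233288
Configurations with nearby quarry blast contribute 0.085272, so
  P(nearby quarry blast | spike) = 0.085272 / 0.233288 ≈ 0.366

With the extra evidence:
For the numerator, keep only nearby quarry blast=true terms: 0.71*0.115 = 0.081650
Normalizer over all consistent configurations: 0.05*0.885 + 0.71*0.115 = 0.125900
Posterior = 0.081650 / 0.125900 ≈ 0.649
With minor quake excluded, nearby quarry blast must carry more of the explanatory weight for the spike.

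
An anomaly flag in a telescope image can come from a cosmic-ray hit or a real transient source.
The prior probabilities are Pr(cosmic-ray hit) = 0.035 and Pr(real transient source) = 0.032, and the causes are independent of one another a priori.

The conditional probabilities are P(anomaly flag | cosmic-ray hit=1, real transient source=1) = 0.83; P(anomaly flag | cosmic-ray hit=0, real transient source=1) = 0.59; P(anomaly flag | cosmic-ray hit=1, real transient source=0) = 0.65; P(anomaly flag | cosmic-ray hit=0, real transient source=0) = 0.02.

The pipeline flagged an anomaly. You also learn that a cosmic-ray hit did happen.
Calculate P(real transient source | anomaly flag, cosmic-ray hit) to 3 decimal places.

P(real transient source | anomaly flag, cosmic-ray hit) ≈ 0.041

Weight on real transient source=true, given the evidence: 0.83×0.032 = 0.026560
The normalizing constant is 0.65×0.968 + 0.83×0.032 = 0.655760
P(real transient source | anomaly flag, cosmic-ray hit) = 0.026560/0.655760 ≈ 0.041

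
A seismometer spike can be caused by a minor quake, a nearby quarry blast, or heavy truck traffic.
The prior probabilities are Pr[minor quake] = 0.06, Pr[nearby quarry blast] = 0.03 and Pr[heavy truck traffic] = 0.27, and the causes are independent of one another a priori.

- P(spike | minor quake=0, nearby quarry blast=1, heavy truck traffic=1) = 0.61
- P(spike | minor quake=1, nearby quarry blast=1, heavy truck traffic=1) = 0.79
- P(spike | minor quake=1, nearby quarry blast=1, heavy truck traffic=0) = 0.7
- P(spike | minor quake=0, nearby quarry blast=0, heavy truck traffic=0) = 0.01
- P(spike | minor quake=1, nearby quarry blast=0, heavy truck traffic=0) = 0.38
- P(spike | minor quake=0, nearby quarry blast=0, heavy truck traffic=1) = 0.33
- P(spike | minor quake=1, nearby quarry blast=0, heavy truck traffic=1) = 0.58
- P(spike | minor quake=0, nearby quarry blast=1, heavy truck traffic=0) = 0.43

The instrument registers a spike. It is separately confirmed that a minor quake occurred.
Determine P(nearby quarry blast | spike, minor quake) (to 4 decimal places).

By total probability over the 4 (nearby quarry blast, heavy truck traffic) configurations:
  P(spike | minor quake) = 0.38×0.97×0.73 + 0.58×0.97×0.27 + 0.7×0.03×0.73 + 0.79×0.03×0.27
        = 0.269078 + 0.151902 + 0.015330 + 0.006399 = 0.442709
Configurations with nearby quarry blast contribute 0.021729, so
  P(nearby quarry blast | spike, minor quake) = 0.021729 / 0.442709 ≈ 0.0491

P(nearby quarry blast | spike, minor quake) ≈ 0.0491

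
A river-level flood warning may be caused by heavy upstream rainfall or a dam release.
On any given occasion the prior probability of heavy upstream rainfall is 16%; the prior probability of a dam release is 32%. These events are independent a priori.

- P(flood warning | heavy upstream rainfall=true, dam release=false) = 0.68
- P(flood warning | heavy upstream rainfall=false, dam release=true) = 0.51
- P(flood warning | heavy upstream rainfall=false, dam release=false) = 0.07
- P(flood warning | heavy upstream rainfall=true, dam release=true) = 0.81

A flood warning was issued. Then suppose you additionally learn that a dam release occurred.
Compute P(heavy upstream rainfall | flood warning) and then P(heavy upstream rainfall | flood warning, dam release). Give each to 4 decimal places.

Numerator (weight on configurations with heavy upstream rainfall): 0.073984 + 0.041472 = 0.115456
Denominator P(flood warning): 0.07*0.84*0.68 + 0.51*0.84*0.32 + 0.68*0.16*0.68 + 0.81*0.16*0.32 = 0.292528
Posterior = 0.115456 / 0.292528 ≈ 0.3947

With the extra evidence:
P(flood warning | dam release) = 0.51*0.84 + 0.81*0.16 = 0.428400 + 0.129600 = 0.558000
Of this, 0.129600 comes from 0.81*0.16 (the heavy upstream rainfall=true cases).
So P(heavy upstream rainfall | flood warning, dam release) = 0.129600/0.558000 ≈ 0.2323.
— dam release explains away the evidence for heavy upstream rainfall.

P(heavy upstream rainfall | flood warning) ≈ 0.3947; P(heavy upstream rainfall | flood warning, dam release) ≈ 0.2323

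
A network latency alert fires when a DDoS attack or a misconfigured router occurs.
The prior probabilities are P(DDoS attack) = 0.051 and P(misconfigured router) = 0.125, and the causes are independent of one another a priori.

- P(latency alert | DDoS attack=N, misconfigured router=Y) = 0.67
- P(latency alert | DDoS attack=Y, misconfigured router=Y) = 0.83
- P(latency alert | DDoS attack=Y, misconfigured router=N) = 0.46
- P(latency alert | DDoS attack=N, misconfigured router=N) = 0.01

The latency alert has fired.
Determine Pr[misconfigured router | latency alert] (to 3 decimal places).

For the numerator, keep only misconfigured router=true terms: 0.079479 + 0.005291 = 0.084770
Denominator P(latency alert): 0.01×0.949×0.875 + 0.67×0.949×0.125 + 0.46×0.051×0.875 + 0.83×0.051×0.125 = 0.113601
Posterior = 0.084770 / 0.113601 ≈ 0.746

Pr[misconfigured router | latency alert] ≈ 0.746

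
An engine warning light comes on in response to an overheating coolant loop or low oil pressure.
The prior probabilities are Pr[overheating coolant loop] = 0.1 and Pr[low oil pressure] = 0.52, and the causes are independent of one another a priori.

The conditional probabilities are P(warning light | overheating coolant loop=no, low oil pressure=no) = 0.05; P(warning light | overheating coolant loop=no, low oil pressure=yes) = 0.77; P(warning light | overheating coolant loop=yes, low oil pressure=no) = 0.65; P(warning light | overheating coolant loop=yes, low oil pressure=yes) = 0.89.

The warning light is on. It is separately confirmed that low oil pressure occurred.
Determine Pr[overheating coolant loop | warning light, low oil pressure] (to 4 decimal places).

Pr[overheating coolant loop | warning light, low oil pressure] ≈ 0.1138

Weight on overheating coolant loop=true, given the evidence: 0.89×0.1 = 0.089000
Denominator P(warning light | low oil pressure): 0.77×0.9 + 0.89×0.1 = 0.782000
P(overheating coolant loop | warning light, low oil pressure) = 0.089000/0.782000 ≈ 0.1138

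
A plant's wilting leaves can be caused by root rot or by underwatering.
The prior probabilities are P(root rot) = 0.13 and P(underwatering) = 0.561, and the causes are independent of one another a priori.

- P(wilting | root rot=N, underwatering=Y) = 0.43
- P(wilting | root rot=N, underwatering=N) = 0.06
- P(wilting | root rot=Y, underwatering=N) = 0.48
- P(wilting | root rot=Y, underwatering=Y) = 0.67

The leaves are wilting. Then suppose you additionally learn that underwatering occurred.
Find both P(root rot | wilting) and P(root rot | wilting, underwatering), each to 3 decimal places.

P(root rot | wilting) ≈ 0.247; P(root rot | wilting, underwatering) ≈ 0.189

Enumerate the 4 (root rot, underwatering) configurations and weight by the priors:
  P(wilting) = 0.06×0.87×0.439 + 0.43×0.87×0.561 + 0.48×0.13×0.439 + 0.67×0.13×0.561
        = 0.022916 + 0.209870 + 0.027394 + 0.048863 = 0.309043
The terms with root rot present sum to 0.076257, so
  P(root rot | wilting) = 0.076257 / 0.309043 ≈ 0.247

With the extra evidence:
P(wilting | underwatering) = 0.43·0.87 + 0.67·0.13 = 0.374100 + 0.087100 = 0.461200
Of this, 0.087100 comes from 0.67·0.13 (the root rot=true cases).
Hence the posterior is 0.087100/0.461200 ≈ 0.189.
Conditioning on underwatering lowers the posterior on root rot: the classic explaining-away effect in a common-effect structure.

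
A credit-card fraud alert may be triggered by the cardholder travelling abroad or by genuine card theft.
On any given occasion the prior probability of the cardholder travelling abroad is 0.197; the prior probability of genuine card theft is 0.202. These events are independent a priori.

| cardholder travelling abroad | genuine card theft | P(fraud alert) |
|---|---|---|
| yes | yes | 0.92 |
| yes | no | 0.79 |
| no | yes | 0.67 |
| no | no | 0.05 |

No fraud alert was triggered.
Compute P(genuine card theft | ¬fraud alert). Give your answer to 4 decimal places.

Numerator (weight on configurations with genuine card theft): 0.053528 + 0.003184 = 0.056712
Normalizer over all consistent configurations: 0.95·0.803·0.798 + 0.33·0.803·0.202 + 0.21·0.197·0.798 + 0.08·0.197·0.202 = 0.698479
P(genuine card theft | ¬fraud alert) = 0.056712/0.698479 ≈ 0.0812

P(genuine card theft | ¬fraud alert) ≈ 0.0812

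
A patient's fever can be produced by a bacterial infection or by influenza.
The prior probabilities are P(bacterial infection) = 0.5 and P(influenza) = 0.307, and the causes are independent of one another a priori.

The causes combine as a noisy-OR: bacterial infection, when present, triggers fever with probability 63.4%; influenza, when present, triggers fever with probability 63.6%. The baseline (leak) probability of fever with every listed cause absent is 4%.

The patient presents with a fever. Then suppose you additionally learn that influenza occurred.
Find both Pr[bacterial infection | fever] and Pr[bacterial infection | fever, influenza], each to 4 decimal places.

Pr[bacterial infection | fever] ≈ 0.7592; Pr[bacterial infection | fever, influenza] ≈ 0.5727

Under noisy-OR, P(fever | causes) = 1 − (1−0.04)·∏(1−qᵢ) over the active causes.
By total probability over the 4 (bacterial infection, influenza) configurations:
  P(fever) = 0.04×0.5×0.693 + 0.65056×0.5×0.307 + 0.64864×0.5×0.693 + 0.872105×0.5×0.307
        = 0.013860 + 0.099861 + 0.224754 + 0.133868 = 0.472343
The terms with bacterial infection present sum to 0.358622, so
  P(bacterial infection | fever) = 0.358622 / 0.472343 ≈ 0.7592

Now also conditioning on influenza=true:
P(fever | influenza) = 0.65056·0.5 + 0.872105·0.5 = 0.325280 + 0.436053 = 0.761333
The bacterial infection-present share is 0.872105·0.5 = 0.436053.
P(bacterial infection | fever, influenza) = 0.436053 / 0.761333 ≈ 0.5727
This is intercausal reasoning (explaining away): once influenza accounts for the fever, bacterial infection becomes less likely.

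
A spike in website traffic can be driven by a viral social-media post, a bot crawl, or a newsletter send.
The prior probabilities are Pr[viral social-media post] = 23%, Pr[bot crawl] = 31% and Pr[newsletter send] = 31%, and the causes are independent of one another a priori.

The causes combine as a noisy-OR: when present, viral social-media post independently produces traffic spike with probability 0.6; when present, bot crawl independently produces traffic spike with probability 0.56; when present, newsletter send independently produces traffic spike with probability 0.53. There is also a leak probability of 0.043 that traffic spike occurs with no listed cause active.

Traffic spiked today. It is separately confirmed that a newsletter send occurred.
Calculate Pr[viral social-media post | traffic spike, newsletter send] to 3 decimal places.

Pr[viral social-media post | traffic spike, newsletter send] ≈ 0.288

Under noisy-OR, P(traffic spike | causes) = 1 − (1−0.043)·∏(1−qᵢ) over the active causes.
For the numerator, keep only viral social-media post=true terms: 0.130147 + 0.065656 = 0.195803
The normalizing constant is 0.55021×0.77×0.69 + 0.802092×0.77×0.31 + 0.820084×0.23×0.69 + 0.920837×0.23×0.31 = 0.679589
P(viral social-media post | traffic spike, newsletter send) = 0.195803/0.679589 ≈ 0.288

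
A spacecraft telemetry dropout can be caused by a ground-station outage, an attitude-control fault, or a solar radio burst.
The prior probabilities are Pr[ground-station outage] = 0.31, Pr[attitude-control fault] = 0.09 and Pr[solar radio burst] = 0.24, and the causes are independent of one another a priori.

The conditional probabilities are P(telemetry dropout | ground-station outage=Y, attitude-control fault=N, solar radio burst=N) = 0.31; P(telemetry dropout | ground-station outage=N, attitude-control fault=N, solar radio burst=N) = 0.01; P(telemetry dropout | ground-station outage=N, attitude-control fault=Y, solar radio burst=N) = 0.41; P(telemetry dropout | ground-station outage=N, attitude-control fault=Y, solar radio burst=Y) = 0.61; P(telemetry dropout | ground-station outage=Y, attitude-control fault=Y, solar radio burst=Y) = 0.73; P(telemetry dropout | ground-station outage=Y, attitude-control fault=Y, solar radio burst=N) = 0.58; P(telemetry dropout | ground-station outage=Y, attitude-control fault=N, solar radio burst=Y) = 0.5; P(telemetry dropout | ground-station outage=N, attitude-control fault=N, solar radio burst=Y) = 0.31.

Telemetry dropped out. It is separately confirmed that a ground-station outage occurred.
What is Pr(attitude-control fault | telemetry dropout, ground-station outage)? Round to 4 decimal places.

P(telemetry dropout | ground-station outage) = 0.31×0.91×0.76 + 0.5×0.91×0.24 + 0.58×0.09×0.76 + 0.73×0.09×0.24 = 0.214396 + 0.109200 + 0.039672 + 0.015768 = 0.379036
Of this, 0.055440 comes from 0.039672 + 0.015768 (the attitude-control fault=true cases).
So P(attitude-control fault | telemetry dropout, ground-station outage) = 0.055440/0.379036 ≈ 0.1463.

Pr(attitude-control fault | telemetry dropout, ground-station outage) ≈ 0.1463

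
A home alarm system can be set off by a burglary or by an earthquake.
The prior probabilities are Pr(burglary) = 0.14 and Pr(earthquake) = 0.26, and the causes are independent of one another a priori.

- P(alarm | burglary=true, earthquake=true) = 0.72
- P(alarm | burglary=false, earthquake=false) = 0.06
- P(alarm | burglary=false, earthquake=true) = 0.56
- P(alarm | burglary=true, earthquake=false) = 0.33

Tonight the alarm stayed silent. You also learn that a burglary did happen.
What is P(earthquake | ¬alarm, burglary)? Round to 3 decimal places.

Sum P(¬alarm|·) weighted by the priors over both values of earthquake:
  P(¬alarm | burglary) = 0.67×0.74 + 0.28×0.26
        = 0.495800 + 0.072800 = 0.568600
The terms with earthquake present sum to 0.072800, so
  P(earthquake | ¬alarm, burglary) = 0.072800 / 0.568600 ≈ 0.128

P(earthquake | ¬alarm, burglary) ≈ 0.128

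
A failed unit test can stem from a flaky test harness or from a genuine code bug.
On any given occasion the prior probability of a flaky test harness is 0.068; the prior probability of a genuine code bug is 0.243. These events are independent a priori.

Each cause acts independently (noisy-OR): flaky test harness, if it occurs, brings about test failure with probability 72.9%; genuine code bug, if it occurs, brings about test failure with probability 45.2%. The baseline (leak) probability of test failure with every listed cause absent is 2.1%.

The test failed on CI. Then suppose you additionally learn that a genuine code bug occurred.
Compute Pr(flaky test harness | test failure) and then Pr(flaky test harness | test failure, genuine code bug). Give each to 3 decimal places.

Under noisy-OR, P(test failure | causes) = 1 − (1−0.021)·∏(1−qᵢ) over the active causes.
Sum P(test failure|·) weighted by the priors over the 4 (flaky test harness, genuine code bug) configurations:
  P(test failure) = 0.021·0.932·0.757 + 0.463508·0.932·0.243 + 0.734691·0.068·0.757 + 0.854611·0.068·0.243
        = 0.014816 + 0.104973 + 0.037819 + 0.014122 = 0.171730
Configurations with flaky test harness contribute 0.051941, so
  P(flaky test harness | test failure) = 0.051941 / 0.171730 ≈ 0.302

Now also conditioning on genuine code bug=true:
By total probability over both values of flaky test harness:
  P(test failure | genuine code bug) = 0.463508·0.932 + 0.854611·0.068
        = 0.431989 + 0.058114 = 0.490103
Keeping only the flaky test harness-present terms gives 0.058114, so
  P(flaky test harness | test failure, genuine code bug) = 0.058114 / 0.490103 ≈ 0.119
— genuine code bug explains away the evidence for flaky test harness.

Pr(flaky test harness | test failure) ≈ 0.302; Pr(flaky test harness | test failure, genuine code bug) ≈ 0.119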